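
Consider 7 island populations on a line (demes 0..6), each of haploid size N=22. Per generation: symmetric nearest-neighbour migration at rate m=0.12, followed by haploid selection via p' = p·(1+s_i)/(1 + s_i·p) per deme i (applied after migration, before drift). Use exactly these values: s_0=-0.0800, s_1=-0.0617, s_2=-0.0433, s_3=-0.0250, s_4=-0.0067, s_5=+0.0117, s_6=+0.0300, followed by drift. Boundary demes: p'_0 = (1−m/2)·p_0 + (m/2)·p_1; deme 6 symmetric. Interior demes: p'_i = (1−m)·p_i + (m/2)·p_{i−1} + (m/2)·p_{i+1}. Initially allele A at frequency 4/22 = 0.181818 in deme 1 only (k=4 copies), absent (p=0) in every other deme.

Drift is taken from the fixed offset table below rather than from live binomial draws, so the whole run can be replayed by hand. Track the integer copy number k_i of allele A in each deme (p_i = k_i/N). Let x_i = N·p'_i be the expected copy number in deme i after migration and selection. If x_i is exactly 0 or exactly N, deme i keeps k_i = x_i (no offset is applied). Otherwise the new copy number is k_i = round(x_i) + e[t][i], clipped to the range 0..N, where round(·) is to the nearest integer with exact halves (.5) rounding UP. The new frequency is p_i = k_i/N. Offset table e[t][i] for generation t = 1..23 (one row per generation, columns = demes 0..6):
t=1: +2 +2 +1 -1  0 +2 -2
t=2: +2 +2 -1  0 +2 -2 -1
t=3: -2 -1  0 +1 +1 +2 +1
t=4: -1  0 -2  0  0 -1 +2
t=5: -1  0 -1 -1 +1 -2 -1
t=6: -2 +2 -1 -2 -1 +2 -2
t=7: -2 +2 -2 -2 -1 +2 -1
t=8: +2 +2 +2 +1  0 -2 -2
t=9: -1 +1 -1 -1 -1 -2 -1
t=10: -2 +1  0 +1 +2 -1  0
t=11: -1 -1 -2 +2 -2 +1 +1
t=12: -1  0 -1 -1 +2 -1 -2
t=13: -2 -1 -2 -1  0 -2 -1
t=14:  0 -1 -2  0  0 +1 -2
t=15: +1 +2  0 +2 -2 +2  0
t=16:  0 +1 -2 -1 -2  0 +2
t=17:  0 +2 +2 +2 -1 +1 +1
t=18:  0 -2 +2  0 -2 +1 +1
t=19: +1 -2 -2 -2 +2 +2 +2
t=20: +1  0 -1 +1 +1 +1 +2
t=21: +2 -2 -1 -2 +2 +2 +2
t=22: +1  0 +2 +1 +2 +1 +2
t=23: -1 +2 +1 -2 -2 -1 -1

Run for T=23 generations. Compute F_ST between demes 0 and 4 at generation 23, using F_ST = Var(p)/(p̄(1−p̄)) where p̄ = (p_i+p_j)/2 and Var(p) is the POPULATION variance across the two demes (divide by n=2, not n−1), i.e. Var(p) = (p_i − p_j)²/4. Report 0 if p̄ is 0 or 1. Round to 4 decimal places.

t=0: k=[0 4 0 0 0 0 0]
t=1: x=[0.2210 3.3357 0.2297 0.0000 0.0000 0.0000 0.0000] k=[2 5 1 0 0 0 0]
t=2: x=[2.0216 4.3533 1.1315 0.0585 0.0000 0.0000 0.0000] k=[4 6 0 0 0 0 0]
t=3: x=[3.8481 5.2609 0.3447 0.0000 0.0000 0.0000 0.0000] k=[2 4 0 0 0 0 0]
t=4: x=[1.9656 3.4506 0.2297 0.0000 0.0000 0.0000 0.0000] k=[1 3 0 0 0 0 0]
t=5: x=[1.0346 2.5527 0.1723 0.0000 0.0000 0.0000 0.0000] k=[0 3 0 0 0 0 0]
t=6: x=[0.1657 2.4956 0.1723 0.0000 0.0000 0.0000 0.0000] k=[0 4 0 0 0 0 0]
t=7: x=[0.2210 3.3357 0.2297 0.0000 0.0000 0.0000 0.0000] k=[0 5 0 0 0 0 0]
t=8: x=[0.2763 4.1801 0.2872 0.0000 0.0000 0.0000 0.0000] k=[2 6 2 0 0 0 0]
t=9: x=[2.0777 5.2609 2.0367 0.1170 0.0000 0.0000 0.0000] k=[1 6 1 0 0 0 0]
t=10: x=[1.2017 5.1447 1.1892 0.0585 0.0000 0.0000 0.0000] k=[0 6 1 1 0 0 0]
t=11: x=[0.3316 5.0867 1.2469 0.9175 0.0596 0.0000 0.0000] k=[0 4 0 3 0 0 0]
t=12: x=[0.2210 3.3357 0.4021 2.5817 0.1788 0.0000 0.0000] k=[0 3 0 2 2 0 0]
t=13: x=[0.1657 2.4956 0.2872 1.8369 1.8685 0.1214 0.0000] k=[0 1 0 1 2 0 0]
t=14: x=[0.0552 0.8277 0.1148 0.9761 1.8088 0.1214 0.0000] k=[0 0 0 1 2 1 0]
t=15: x=[0.0000 0.0000 0.0574 0.9761 1.8685 1.0112 0.0618] k=[0 0 0 3 0 3 0]
t=16: x=[0.0000 0.0000 0.1723 2.5817 0.3576 2.6671 0.1854] k=[0 0 0 2 0 3 2]
t=17: x=[0.0000 0.0000 0.1148 1.7194 0.2980 2.7882 2.1159] k=[0 0 2 4 0 4 3]
t=18: x=[0.0000 0.1126 1.9210 3.5637 0.4769 3.7359 3.1387] k=[0 0 4 4 0 5 4]
t=19: x=[0.0000 0.2253 3.6240 3.6817 0.5365 4.6827 4.1588] k=[0 0 2 2 3 7 6]
t=20: x=[0.0000 0.1126 1.8053 2.0132 3.1618 6.7543 6.1906] k=[0 0 1 3 4 8 8]
t=21: x=[0.0000 0.0563 1.0162 2.8761 4.1573 7.8185 8.1511] k=[0 0 0 1 6 10 10]
t=22: x=[0.0000 0.0000 0.0574 1.2107 5.9109 9.8232 10.1614] k=[0 0 2 2 8 11 12]
t=23: x=[0.0000 0.1126 1.8053 2.3072 7.7861 10.9440 12.1012] k=[0 2 3 0 6 10 11]

0.1579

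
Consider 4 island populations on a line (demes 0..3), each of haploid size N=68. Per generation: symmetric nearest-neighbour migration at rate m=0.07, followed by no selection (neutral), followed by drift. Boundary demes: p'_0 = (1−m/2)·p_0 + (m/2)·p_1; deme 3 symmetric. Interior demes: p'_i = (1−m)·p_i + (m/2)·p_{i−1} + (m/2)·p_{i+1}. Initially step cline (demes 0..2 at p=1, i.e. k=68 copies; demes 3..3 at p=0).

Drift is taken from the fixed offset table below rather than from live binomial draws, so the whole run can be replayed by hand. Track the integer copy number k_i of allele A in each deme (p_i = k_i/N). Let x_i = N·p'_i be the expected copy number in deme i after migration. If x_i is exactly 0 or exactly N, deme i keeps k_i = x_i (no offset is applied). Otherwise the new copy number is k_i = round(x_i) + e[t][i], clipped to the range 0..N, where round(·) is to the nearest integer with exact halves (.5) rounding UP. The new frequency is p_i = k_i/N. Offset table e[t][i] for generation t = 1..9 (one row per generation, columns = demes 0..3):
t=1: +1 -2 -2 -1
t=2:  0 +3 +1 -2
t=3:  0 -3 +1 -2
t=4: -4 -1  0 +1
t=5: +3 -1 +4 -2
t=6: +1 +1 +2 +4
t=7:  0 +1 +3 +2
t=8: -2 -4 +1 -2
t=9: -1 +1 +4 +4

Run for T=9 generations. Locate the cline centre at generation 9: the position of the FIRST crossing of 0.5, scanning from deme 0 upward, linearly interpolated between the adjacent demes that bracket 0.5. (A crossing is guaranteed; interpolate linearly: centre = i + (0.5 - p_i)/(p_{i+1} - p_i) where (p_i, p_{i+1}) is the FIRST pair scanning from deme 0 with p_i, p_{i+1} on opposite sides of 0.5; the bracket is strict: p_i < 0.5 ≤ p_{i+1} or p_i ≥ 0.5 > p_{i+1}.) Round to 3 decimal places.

t=0: k=[68 68 68 0]
t=1: x=[68.0000 68.0000 65.6200 2.3800] k=[68 68 64 1]
t=2: x=[68.0000 67.8600 61.9350 3.2050] k=[68 68 63 1]
t=3: x=[68.0000 67.8250 61.0050 3.1700] k=[68 65 62 1]
t=4: x=[67.8950 65.0000 59.9700 3.1350] k=[64 64 60 4]
t=5: x=[64.0000 63.8600 58.1800 5.9600] k=[67 63 62 4]
t=6: x=[66.8600 63.1050 60.0050 6.0300] k=[68 64 62 10]
t=7: x=[67.8600 64.0700 60.2500 11.8200] k=[68 65 63 14]
t=8: x=[67.8950 65.0350 61.3550 15.7150] k=[66 61 62 14]
t=9: x=[65.8250 61.2100 60.2850 15.6800] k=[65 62 64 20]

2.682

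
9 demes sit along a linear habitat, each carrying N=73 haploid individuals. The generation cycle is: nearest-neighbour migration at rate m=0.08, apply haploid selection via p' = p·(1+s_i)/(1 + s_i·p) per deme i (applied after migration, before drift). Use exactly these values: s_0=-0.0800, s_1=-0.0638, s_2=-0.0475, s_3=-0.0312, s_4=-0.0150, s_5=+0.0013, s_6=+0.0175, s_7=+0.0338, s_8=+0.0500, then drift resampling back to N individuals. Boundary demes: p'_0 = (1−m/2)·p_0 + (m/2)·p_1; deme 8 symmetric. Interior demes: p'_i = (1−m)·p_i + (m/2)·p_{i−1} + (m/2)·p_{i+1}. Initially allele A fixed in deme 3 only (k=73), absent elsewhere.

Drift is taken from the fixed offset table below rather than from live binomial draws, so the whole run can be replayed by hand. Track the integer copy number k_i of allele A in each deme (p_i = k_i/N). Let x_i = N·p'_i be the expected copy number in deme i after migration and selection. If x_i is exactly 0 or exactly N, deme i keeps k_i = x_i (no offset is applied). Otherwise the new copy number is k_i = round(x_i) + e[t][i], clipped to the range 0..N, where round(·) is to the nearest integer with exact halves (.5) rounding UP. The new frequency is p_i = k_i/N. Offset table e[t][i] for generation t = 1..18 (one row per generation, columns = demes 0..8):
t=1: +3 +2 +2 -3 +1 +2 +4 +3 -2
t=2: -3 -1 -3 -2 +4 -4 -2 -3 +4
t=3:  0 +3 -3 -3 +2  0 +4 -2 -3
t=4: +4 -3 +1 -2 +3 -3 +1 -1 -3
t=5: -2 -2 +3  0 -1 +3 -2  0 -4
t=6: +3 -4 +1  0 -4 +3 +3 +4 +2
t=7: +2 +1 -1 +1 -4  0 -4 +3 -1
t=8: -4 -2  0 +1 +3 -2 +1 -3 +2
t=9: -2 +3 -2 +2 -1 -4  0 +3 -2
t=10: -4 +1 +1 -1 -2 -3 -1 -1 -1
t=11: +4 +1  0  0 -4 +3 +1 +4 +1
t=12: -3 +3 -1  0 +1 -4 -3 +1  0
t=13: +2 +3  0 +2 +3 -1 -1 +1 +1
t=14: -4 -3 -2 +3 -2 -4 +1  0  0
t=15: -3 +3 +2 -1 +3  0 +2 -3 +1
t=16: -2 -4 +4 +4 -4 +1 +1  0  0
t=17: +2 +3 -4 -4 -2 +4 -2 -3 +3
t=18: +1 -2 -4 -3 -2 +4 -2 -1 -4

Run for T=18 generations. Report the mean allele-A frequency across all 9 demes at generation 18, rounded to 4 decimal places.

t=0: k=[0 0 0 73 0 0 0 0 0]
t=1: x=[0.0000 0.0000 2.7866 66.9874 2.8779 0.0000 0.0000 0.0000 0.0000] k=[0 0 5 64 4 0 0 0 0]
t=2: x=[0.0000 0.1873 6.8518 58.8826 6.1543 0.1602 0.0000 0.0000 0.0000] k=[0 0 4 57 10 0 0 0 0]
t=3: x=[0.0000 0.1498 5.6990 52.5365 11.3345 0.4005 0.0000 0.0000 0.0000] k=[0 3 3 50 13 0 0 0 0]
t=4: x=[0.1104 2.7031 4.6630 46.1039 13.7902 0.5207 0.0000 0.0000 0.0000] k=[4 0 6 44 17 0 0 0 0]
t=5: x=[3.5477 0.3746 6.9672 40.8308 17.2005 0.6809 0.0000 0.0000 0.0000] k=[2 0 10 41 16 4 0 0 0]
t=6: x=[1.7701 0.4496 10.3984 38.1832 16.3276 4.3253 0.1628 0.0000 0.0000] k=[5 0 11 38 12 7 3 0 0]
t=7: x=[4.4394 0.5995 11.1717 35.3019 12.6809 7.0483 3.0909 0.1240 0.0000] k=[6 2 10 36 9 7 0 3 0]
t=8: x=[5.4074 2.3268 10.2825 33.3052 9.8703 6.8080 0.4070 2.8496 0.1260] k=[1 0 10 34 13 5 1 0 2]
t=9: x=[0.8841 0.4121 10.1280 31.6307 13.3543 5.1662 1.1393 0.1240 2.0134] k=[0 3 8 34 12 1 1 3 0]
t=10: x=[0.1104 2.8913 8.4688 31.5112 12.2848 1.4418 1.0986 2.8909 0.1260] k=[0 4 9 31 10 0 0 2 0]
t=11: x=[0.1472 3.7956 9.2786 28.7259 10.3055 0.4005 0.0814 1.9006 0.0840] k=[4 5 9 29 6 3 1 6 1]
t=12: x=[3.7333 4.8149 9.2401 26.7406 6.7074 3.0438 1.3020 5.7743 1.2590] k=[1 8 8 27 8 0 0 7 1]
t=13: x=[1.1793 7.2766 8.3917 24.9568 8.3278 0.3204 0.2849 6.6790 1.3009] k=[3 10 8 27 11 0 0 8 2]
t=14: x=[3.0285 9.1017 8.4688 25.0756 11.0574 0.4406 0.3256 7.6651 2.3484] k=[0 6 6 28 9 0 1 8 2]
t=15: x=[0.2209 5.4198 6.5827 25.8286 9.2769 0.4005 1.2613 7.7061 2.3484] k=[0 8 9 25 12 0 3 5 3]
t=16: x=[0.2945 7.2766 9.2015 23.3339 11.8888 0.6008 3.0097 4.9924 3.2272] k=[0 3 13 27 8 2 4 5 3]
t=17: x=[0.1104 3.0796 12.6432 25.1549 8.4069 2.3229 4.0255 5.0336 3.2272] k=[2 6 9 21 6 6 2 2 6]
t=18: x=[1.9919 5.6090 8.9700 19.4642 6.5098 5.8470 2.1967 2.2308 6.1076] k=[3 4 5 16 5 10 0 1 2]

0.0700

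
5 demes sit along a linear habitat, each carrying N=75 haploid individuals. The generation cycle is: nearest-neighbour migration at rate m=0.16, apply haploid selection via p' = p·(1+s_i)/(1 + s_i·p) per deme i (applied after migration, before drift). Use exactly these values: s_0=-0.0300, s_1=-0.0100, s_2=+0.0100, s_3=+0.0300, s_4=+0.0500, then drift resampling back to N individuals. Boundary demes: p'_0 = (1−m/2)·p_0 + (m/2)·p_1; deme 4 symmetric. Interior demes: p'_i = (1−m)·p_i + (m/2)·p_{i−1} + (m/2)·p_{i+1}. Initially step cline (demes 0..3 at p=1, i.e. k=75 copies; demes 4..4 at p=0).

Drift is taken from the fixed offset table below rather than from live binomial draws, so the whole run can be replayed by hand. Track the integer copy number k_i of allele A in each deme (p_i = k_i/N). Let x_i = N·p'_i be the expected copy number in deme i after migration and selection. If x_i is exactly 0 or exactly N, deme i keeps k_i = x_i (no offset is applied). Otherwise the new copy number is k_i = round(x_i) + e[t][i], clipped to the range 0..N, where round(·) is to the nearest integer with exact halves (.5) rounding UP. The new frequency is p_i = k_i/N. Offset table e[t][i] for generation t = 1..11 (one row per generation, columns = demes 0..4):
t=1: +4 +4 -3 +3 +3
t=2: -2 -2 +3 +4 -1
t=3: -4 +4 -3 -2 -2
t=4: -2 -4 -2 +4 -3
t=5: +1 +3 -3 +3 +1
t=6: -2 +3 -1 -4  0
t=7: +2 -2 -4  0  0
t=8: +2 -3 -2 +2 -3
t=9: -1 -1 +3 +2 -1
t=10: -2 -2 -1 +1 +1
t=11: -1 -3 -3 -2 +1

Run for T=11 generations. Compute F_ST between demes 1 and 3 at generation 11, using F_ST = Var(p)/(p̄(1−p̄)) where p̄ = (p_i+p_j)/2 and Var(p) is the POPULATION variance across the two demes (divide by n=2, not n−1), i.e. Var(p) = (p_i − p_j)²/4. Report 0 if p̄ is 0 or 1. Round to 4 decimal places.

0.0095

t=0: k=[75 75 75 75 0]
t=1: x=[75.0000 75.0000 75.0000 69.1612 6.2749] k=[75 75 75 72 9]
t=2: x=[75.0000 75.0000 74.7624 67.4042 14.6053] k=[75 75 75 71 14]
t=3: x=[75.0000 75.0000 74.6832 66.9743 19.2498] k=[75 75 72 65 17]
t=4: x=[75.0000 74.7576 71.7114 62.0400 21.5822] k=[75 71 70 66 19]
t=5: x=[74.6701 71.2039 69.8083 62.8637 23.5408] k=[75 74 67 66 25]
t=6: x=[74.9175 73.5053 67.5471 63.0990 29.1445] k=[73 75 67 59 29]
t=7: x=[73.1045 74.1920 67.0708 57.6375 32.2940] k=[75 72 63 58 32]
t=8: x=[74.7526 71.4865 63.4178 56.7316 34.9890] k=[75 68 61 59 32]
t=9: x=[74.4228 67.9360 61.5104 57.4013 35.0694] k=[73 67 65 59 34]
t=10: x=[72.4459 67.2504 64.7682 57.8738 36.9141] k=[70 65 64 59 38]
t=11: x=[69.4454 65.2350 63.7753 58.1100 40.5903] k=[68 62 61 56 42]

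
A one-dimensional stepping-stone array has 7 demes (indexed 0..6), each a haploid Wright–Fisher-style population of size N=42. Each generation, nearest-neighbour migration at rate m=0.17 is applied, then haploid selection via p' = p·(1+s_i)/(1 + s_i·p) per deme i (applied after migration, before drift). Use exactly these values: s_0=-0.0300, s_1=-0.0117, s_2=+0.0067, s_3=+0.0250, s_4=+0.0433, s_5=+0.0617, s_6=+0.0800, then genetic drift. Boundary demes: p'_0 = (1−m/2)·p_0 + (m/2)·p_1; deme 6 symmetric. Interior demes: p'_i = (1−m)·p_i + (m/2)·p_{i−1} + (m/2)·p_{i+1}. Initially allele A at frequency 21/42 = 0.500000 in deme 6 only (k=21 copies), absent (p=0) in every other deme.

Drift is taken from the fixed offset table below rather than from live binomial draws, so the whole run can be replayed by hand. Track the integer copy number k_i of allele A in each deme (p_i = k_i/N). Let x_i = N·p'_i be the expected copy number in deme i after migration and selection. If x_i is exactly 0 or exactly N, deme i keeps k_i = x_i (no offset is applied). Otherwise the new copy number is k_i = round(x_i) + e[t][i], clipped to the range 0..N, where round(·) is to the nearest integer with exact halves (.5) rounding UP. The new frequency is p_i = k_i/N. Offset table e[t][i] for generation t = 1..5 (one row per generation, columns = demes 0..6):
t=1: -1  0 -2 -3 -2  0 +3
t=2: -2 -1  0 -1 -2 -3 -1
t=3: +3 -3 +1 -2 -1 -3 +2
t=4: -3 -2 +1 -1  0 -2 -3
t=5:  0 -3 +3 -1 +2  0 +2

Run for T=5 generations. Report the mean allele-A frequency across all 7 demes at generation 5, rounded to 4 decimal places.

0.0714

t=0: k=[0 0 0 0 0 0 21]
t=1: x=[0.0000 0.0000 0.0000 0.0000 0.0000 1.8902 20.0195] k=[0 0 0 0 0 2 23]
t=2: x=[0.0000 0.0000 0.0000 0.0000 0.1773 3.8178 22.0223] k=[0 0 0 0 0 1 21]
t=3: x=[0.0000 0.0000 0.0000 0.0000 0.0887 2.7657 20.1049] k=[0 0 0 0 0 0 22]
t=4: x=[0.0000 0.0000 0.0000 0.0000 0.0000 1.9799 20.9376] k=[0 0 0 0 0 0 18]
t=5: x=[0.0000 0.0000 0.0000 0.0000 0.0000 1.6208 17.2466] k=[0 0 0 0 0 2 19]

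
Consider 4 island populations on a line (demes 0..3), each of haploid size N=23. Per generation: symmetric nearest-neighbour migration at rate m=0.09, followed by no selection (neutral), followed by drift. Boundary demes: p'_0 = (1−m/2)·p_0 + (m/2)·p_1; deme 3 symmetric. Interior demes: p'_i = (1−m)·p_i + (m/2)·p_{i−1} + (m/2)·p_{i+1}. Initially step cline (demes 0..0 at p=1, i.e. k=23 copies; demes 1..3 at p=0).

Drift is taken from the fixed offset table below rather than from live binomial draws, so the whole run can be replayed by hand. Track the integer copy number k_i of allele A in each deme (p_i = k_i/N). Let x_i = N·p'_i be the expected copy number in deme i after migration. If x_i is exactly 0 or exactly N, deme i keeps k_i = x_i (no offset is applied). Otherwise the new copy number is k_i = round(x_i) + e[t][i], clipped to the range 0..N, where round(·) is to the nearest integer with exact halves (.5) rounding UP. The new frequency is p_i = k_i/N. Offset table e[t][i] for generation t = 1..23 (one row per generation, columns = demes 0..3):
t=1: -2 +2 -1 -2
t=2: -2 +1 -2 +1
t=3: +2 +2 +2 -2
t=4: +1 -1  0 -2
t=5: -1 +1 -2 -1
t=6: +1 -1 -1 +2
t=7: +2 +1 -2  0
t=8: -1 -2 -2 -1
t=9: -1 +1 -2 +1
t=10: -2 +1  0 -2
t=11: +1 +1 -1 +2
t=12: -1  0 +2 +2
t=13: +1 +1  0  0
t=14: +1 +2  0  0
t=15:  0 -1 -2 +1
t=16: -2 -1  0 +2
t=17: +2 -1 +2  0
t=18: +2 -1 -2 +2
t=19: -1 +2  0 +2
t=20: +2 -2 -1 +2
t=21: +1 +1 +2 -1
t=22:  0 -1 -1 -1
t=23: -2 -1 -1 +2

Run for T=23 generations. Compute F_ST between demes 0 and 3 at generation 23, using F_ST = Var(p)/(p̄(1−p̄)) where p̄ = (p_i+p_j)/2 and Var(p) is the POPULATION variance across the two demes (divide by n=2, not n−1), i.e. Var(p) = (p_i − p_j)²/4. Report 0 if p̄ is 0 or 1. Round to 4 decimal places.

0.0933

t=0: k=[23 0 0 0]
t=1: x=[21.9650 1.0350 0.0000 0.0000] k=[20 3 0 0]
t=2: x=[19.2350 3.6300 0.1350 0.0000] k=[17 5 0 0]
t=3: x=[16.4600 5.3150 0.2250 0.0000] k=[18 7 2 0]
t=4: x=[17.5050 7.2700 2.1350 0.0900] k=[19 6 2 0]
t=5: x=[18.4150 6.4050 2.0900 0.0900] k=[17 7 0 0]
t=6: x=[16.5500 7.1350 0.3150 0.0000] k=[18 6 0 0]
t=7: x=[17.4600 6.2700 0.2700 0.0000] k=[19 7 0 0]
t=8: x=[18.4600 7.2250 0.3150 0.0000] k=[17 5 0 0]
t=9: x=[16.4600 5.3150 0.2250 0.0000] k=[15 6 0 0]
t=10: x=[14.5950 6.1350 0.2700 0.0000] k=[13 7 0 0]
t=11: x=[12.7300 6.9550 0.3150 0.0000] k=[14 8 0 0]
t=12: x=[13.7300 7.9100 0.3600 0.0000] k=[13 8 2 0]
t=13: x=[12.7750 7.9550 2.1800 0.0900] k=[14 9 2 0]
t=14: x=[13.7750 8.9100 2.2250 0.0900] k=[15 11 2 0]
t=15: x=[14.8200 10.7750 2.3150 0.0900] k=[15 10 0 1]
t=16: x=[14.7750 9.7750 0.4950 0.9550] k=[13 9 0 3]
t=17: x=[12.8200 8.7750 0.5400 2.8650] k=[15 8 3 3]
t=18: x=[14.6850 8.0900 3.2250 3.0000] k=[17 7 1 5]
t=19: x=[16.5500 7.1800 1.4500 4.8200] k=[16 9 1 7]
t=20: x=[15.6850 8.9550 1.6300 6.7300] k=[18 7 1 9]
t=21: x=[17.5050 7.2250 1.6300 8.6400] k=[19 8 4 8]
t=22: x=[18.5050 8.3150 4.3600 7.8200] k=[19 7 3 7]
t=23: x=[18.4600 7.3600 3.3600 6.8200] k=[16 6 2 9]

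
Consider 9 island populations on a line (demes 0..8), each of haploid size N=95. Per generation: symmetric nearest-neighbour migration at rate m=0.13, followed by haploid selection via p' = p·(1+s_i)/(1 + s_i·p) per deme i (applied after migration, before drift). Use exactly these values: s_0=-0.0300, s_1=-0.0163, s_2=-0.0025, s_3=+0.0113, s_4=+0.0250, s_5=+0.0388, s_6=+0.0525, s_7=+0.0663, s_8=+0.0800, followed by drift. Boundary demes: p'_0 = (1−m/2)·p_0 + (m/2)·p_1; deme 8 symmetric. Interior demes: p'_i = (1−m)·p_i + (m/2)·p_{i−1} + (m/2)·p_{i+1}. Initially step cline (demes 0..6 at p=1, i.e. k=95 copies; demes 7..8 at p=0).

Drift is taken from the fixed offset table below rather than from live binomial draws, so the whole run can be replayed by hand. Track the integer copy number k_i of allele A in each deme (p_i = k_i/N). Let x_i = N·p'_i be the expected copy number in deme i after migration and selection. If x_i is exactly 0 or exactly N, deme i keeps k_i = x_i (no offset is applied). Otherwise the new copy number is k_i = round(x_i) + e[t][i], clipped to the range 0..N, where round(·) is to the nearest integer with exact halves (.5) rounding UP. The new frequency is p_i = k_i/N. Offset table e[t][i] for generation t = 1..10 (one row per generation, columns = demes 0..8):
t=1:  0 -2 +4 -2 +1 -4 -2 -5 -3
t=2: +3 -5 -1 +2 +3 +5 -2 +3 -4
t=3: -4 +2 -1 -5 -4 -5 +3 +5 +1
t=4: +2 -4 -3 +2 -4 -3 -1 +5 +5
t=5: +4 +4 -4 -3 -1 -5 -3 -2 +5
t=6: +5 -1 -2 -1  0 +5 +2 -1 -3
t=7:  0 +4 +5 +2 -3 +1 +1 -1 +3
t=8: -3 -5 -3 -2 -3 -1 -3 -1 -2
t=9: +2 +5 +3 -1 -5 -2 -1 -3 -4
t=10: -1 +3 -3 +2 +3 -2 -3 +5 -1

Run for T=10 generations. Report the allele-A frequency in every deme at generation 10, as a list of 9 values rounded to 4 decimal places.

[1.0000, 1.0000, 0.9684, 0.9684, 0.8947, 0.8316, 0.6842, 0.4526, 0.1895]

t=0: k=[95 95 95 95 95 95 95 0 0]
t=1: x=[95.0000 95.0000 95.0000 95.0000 95.0000 95.0000 89.1139 6.5561 0.0000] k=[95 95 95 95 95 95 87 2 0]
t=2: x=[95.0000 95.0000 95.0000 95.0000 95.0000 94.4993 82.5588 7.8448 0.1404] k=[95 95 95 95 95 95 81 11 0]
t=3: x=[95.0000 95.0000 95.0000 95.0000 95.0000 94.1237 78.0832 15.6565 0.7717] k=[95 95 95 95 95 89 81 21 2]
t=4: x=[95.0000 95.0000 95.0000 95.0000 94.6195 89.0847 78.3349 24.8240 3.4843] k=[95 95 95 95 91 86 77 30 8]
t=5: x=[95.0000 95.0000 95.0000 94.7429 91.0300 86.0533 75.3398 32.9935 10.1042] k=[95 95 95 92 90 81 72 31 15]
t=6: x=[95.0000 95.0000 94.8045 92.0968 89.6706 81.4483 70.8530 34.0136 17.0923] k=[95 95 93 91 90 86 73 33 14]
t=7: x=[95.0000 94.8678 92.9951 91.1072 89.9249 85.7381 72.1449 35.7852 16.2454] k=[95 95 95 93 87 87 73 35 19]
t=8: x=[95.0000 95.0000 94.8697 92.7647 87.5611 86.3926 72.3348 37.8822 21.2840] k=[95 95 92 91 85 85 69 37 19]
t=9: x=[95.0000 94.8018 92.1230 90.7211 85.6012 84.3260 68.9388 39.3815 21.4198] k=[95 95 95 90 81 82 68 36 17]
t=10: x=[95.0000 95.0000 94.6742 89.7956 81.9308 81.4727 67.8333 38.3029 19.3960] k=[95 95 92 92 85 79 65 43 18]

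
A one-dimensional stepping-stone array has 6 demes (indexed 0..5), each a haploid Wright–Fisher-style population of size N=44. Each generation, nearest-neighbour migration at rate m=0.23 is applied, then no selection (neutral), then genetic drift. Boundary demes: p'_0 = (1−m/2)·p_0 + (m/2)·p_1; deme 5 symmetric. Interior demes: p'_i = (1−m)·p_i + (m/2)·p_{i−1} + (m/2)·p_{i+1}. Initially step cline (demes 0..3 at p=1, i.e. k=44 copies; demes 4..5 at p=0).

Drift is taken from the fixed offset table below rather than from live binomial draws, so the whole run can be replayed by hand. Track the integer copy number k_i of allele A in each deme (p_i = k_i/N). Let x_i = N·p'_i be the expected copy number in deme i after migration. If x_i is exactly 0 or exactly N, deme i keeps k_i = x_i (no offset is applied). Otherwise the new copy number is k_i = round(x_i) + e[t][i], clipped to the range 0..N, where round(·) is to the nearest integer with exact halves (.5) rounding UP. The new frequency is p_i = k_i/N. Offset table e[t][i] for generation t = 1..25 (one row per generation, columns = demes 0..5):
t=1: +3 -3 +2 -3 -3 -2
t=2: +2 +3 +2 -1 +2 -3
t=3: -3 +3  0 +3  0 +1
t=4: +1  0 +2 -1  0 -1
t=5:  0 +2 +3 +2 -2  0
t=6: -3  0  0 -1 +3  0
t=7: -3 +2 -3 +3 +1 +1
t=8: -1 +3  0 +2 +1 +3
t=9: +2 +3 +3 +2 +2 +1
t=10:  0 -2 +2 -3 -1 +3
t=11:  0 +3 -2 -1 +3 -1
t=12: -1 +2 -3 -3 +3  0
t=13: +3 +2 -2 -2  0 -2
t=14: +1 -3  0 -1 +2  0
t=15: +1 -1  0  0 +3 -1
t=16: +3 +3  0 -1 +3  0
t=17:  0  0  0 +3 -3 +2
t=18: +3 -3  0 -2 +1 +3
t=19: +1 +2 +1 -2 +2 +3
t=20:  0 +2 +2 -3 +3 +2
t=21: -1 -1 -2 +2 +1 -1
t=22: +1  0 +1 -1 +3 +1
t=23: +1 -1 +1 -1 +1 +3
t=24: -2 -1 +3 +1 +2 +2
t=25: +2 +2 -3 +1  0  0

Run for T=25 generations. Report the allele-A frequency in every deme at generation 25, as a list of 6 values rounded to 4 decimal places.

[1.0000, 0.9318, 0.8182, 0.7727, 0.7955, 0.7955]

t=0: k=[44 44 44 44 0 0]
t=1: x=[44.0000 44.0000 44.0000 38.9400 5.0600 0.0000] k=[44 44 44 36 2 0]
t=2: x=[44.0000 44.0000 43.0800 33.0100 5.6800 0.2300] k=[44 44 44 32 8 0]
t=3: x=[44.0000 44.0000 42.6200 30.6200 9.8400 0.9200] k=[44 44 43 34 10 2]
t=4: x=[44.0000 43.8850 42.0800 32.2750 11.8400 2.9200] k=[44 44 44 31 12 2]
t=5: x=[44.0000 44.0000 42.5050 30.3100 13.0350 3.1500] k=[44 44 44 32 11 3]
t=6: x=[44.0000 44.0000 42.6200 30.9650 12.4950 3.9200] k=[44 44 43 30 15 4]
t=7: x=[44.0000 43.8850 41.6200 29.7700 15.4600 5.2650] k=[44 44 39 33 16 6]
t=8: x=[44.0000 43.4250 38.8850 31.7350 16.8050 7.1500] k=[44 44 39 34 18 10]
t=9: x=[44.0000 43.4250 39.0000 32.7350 18.9200 10.9200] k=[44 44 42 35 21 12]
t=10: x=[44.0000 43.7700 41.4250 34.1950 21.5750 13.0350] k=[44 42 43 31 21 16]
t=11: x=[43.7700 42.3450 41.5050 31.2300 21.5750 16.5750] k=[44 44 40 30 25 16]
t=12: x=[44.0000 43.5400 39.3100 30.5750 24.5400 17.0350] k=[44 44 36 28 28 17]
t=13: x=[44.0000 43.0800 36.0000 28.9200 26.7350 18.2650] k=[44 44 34 27 27 16]
t=14: x=[44.0000 42.8500 34.3450 27.8050 25.7350 17.2650] k=[44 40 34 27 28 17]
t=15: x=[43.5400 39.7700 33.8850 27.9200 26.6200 18.2650] k=[44 39 34 28 30 17]
t=16: x=[43.4250 39.0000 33.8850 28.9200 28.2750 18.4950] k=[44 42 34 28 31 18]
t=17: x=[43.7700 41.3100 34.2300 29.0350 29.1600 19.4950] k=[44 41 34 32 26 21]
t=18: x=[43.6550 40.5400 34.5750 31.5400 26.1150 21.5750] k=[44 38 35 30 27 25]
t=19: x=[43.3100 38.3450 34.7700 30.2300 27.1150 25.2300] k=[44 40 36 28 29 28]
t=20: x=[43.5400 40.0000 35.5400 29.0350 28.7700 28.1150] k=[44 42 38 26 32 30]
t=21: x=[43.7700 41.7700 37.0800 28.0700 31.0800 30.2300] k=[43 41 35 30 32 29]
t=22: x=[42.7700 40.5400 35.1150 30.8050 31.4250 29.3450] k=[44 41 36 30 34 30]
t=23: x=[43.6550 40.7700 35.8850 31.1500 33.0800 30.4600] k=[44 40 37 30 34 33]
t=24: x=[43.5400 40.1150 36.5400 31.2650 33.4250 33.1150] k=[42 39 40 32 35 35]
t=25: x=[41.6550 39.4600 38.9650 33.2650 34.6550 35.0000] k=[44 41 36 34 35 35]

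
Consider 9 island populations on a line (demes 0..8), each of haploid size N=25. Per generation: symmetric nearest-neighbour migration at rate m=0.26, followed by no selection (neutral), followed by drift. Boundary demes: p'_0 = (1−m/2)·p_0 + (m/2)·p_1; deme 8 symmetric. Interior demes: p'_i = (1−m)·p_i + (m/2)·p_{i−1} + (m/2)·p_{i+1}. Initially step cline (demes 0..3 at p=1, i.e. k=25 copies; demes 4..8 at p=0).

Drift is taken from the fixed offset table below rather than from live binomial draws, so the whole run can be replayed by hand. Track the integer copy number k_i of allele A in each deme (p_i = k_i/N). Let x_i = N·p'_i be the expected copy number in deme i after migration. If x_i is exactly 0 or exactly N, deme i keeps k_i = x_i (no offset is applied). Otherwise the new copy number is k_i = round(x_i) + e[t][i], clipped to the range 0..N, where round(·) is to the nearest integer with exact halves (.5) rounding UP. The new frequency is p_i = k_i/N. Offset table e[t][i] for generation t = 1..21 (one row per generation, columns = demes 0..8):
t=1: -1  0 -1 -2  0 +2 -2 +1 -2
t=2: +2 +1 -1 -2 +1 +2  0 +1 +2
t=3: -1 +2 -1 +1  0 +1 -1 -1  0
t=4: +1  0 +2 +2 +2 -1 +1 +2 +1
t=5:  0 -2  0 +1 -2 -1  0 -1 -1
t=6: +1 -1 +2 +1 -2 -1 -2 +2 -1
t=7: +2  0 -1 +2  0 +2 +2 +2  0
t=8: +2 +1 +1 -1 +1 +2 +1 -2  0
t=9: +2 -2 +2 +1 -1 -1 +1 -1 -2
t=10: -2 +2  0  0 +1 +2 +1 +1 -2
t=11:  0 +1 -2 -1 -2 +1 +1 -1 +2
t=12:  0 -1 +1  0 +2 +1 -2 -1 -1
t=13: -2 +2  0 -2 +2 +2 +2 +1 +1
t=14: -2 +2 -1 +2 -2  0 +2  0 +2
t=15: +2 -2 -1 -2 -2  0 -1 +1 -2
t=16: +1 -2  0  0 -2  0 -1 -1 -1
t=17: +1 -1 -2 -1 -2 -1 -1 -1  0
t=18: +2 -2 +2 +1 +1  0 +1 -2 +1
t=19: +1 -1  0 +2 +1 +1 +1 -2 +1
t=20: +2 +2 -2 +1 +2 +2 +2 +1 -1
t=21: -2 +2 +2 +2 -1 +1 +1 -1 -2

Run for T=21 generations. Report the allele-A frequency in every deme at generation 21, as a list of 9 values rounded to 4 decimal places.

t=0: k=[25 25 25 25 0 0 0 0 0]
t=1: x=[25.0000 25.0000 25.0000 21.7500 3.2500 0.0000 0.0000 0.0000 0.0000] k=[25 25 25 20 3 0 0 0 0]
t=2: x=[25.0000 25.0000 24.3500 18.4400 4.8200 0.3900 0.0000 0.0000 0.0000] k=[25 25 23 16 6 2 0 0 0]
t=3: x=[25.0000 24.7400 22.3500 15.6100 6.7800 2.2600 0.2600 0.0000 0.0000] k=[25 25 21 17 7 3 0 0 0]
t=4: x=[25.0000 24.4800 21.0000 16.2200 7.7800 3.1300 0.3900 0.0000 0.0000] k=[25 24 23 18 10 2 1 0 0]
t=5: x=[24.8700 24.0000 22.4800 17.6100 10.0000 2.9100 1.0000 0.1300 0.0000] k=[25 22 22 19 8 2 1 0 0]
t=6: x=[24.6100 22.3900 21.6100 17.9600 8.6500 2.6500 1.0000 0.1300 0.0000] k=[25 21 24 19 7 2 0 2 0]
t=7: x=[24.4800 21.9100 22.9600 18.0900 7.9100 2.3900 0.5200 1.4800 0.2600] k=[25 22 22 20 8 4 3 3 0]
t=8: x=[24.6100 22.3900 21.7400 18.7000 9.0400 4.3900 3.1300 2.6100 0.3900] k=[25 23 23 18 10 6 4 1 0]
t=9: x=[24.7400 23.2600 22.3500 17.6100 10.5200 6.2600 3.8700 1.2600 0.1300] k=[25 21 24 19 10 5 5 0 0]
t=10: x=[24.4800 21.9100 22.9600 18.4800 10.5200 5.6500 4.3500 0.6500 0.0000] k=[22 24 23 18 12 8 5 2 0]
t=11: x=[22.2600 23.6100 22.4800 17.8700 12.2600 8.1300 5.0000 2.1300 0.2600] k=[22 25 20 17 10 9 6 1 2]
t=12: x=[22.3900 23.9600 20.2600 16.4800 10.7800 8.7400 5.7400 1.7800 1.8700] k=[22 23 21 16 13 10 4 1 1]
t=13: x=[22.1300 22.6100 20.6100 16.2600 13.0000 9.6100 4.3900 1.3900 1.0000] k=[20 25 21 14 15 12 6 2 2]
t=14: x=[20.6500 23.8300 20.6100 15.0400 14.4800 11.6100 6.2600 2.5200 2.0000] k=[19 25 20 17 12 12 8 3 4]
t=15: x=[19.7800 23.5700 20.2600 16.7400 12.6500 11.4800 7.8700 3.7800 3.8700] k=[22 22 19 15 11 11 7 5 2]
t=16: x=[22.0000 21.6100 18.8700 15.0000 11.5200 10.4800 7.2600 4.8700 2.3900] k=[23 20 19 15 10 10 6 4 1]
t=17: x=[22.6100 20.2600 18.6100 14.8700 10.6500 9.4800 6.2600 3.8700 1.3900] k=[24 19 17 14 9 8 5 3 1]
t=18: x=[23.3500 19.3900 16.8700 13.7400 9.5200 7.7400 5.1300 3.0000 1.2600] k=[25 17 19 15 11 8 6 1 2]
t=19: x=[23.9600 18.3000 18.2200 15.0000 11.1300 8.1300 5.6100 1.7800 1.8700] k=[25 17 18 17 12 9 7 0 3]
t=20: x=[23.9600 18.1700 17.7400 16.4800 12.2600 9.1300 6.3500 1.3000 2.6100] k=[25 20 16 17 14 11 8 2 2]
t=21: x=[24.3500 20.1300 16.6500 16.4800 14.0000 11.0000 7.6100 2.7800 2.0000] k=[22 22 19 18 13 12 9 2 0]

[0.8800, 0.8800, 0.7600, 0.7200, 0.5200, 0.4800, 0.3600, 0.0800, 0.0000]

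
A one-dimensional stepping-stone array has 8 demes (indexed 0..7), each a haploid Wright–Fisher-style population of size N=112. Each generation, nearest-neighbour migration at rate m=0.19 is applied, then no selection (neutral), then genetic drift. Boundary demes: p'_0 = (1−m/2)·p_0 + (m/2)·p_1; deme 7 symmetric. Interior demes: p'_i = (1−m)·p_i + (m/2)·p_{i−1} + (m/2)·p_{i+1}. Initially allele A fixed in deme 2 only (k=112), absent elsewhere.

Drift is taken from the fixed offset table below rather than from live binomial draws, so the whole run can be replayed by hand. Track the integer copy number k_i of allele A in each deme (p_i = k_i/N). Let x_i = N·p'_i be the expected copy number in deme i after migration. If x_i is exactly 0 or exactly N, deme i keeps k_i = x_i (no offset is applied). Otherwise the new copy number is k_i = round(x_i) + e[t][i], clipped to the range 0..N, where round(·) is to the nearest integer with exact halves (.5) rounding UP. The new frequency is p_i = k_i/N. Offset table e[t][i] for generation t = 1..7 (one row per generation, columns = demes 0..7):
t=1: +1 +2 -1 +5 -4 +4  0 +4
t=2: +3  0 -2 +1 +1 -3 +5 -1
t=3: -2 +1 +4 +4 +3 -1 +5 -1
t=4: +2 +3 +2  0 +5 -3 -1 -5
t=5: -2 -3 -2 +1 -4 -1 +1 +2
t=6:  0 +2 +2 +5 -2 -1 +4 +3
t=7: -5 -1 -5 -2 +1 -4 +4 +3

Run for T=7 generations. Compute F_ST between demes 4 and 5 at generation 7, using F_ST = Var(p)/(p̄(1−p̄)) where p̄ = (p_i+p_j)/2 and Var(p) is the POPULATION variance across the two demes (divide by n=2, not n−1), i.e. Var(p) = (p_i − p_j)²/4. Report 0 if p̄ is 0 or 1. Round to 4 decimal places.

t=0: k=[0 0 112 0 0 0 0 0]
t=1: x=[0.0000 10.6400 90.7200 10.6400 0.0000 0.0000 0.0000 0.0000] k=[0 13 90 16 0 0 0 0]
t=2: x=[1.2350 19.0800 75.6550 21.5100 1.5200 0.0000 0.0000 0.0000] k=[4 19 74 23 3 0 0 0]
t=3: x=[5.4250 22.8000 63.9300 25.9450 4.6150 0.2850 0.0000 0.0000] k=[3 24 68 30 8 0 0 0]
t=4: x=[4.9950 26.1850 60.2100 31.5200 9.3300 0.7600 0.0000 0.0000] k=[7 29 62 32 14 0 0 0]
t=5: x=[9.0900 30.0450 56.0150 33.1400 14.3800 1.3300 0.0000 0.0000] k=[7 27 54 34 10 0 0 0]
t=6: x=[8.9000 27.6650 49.5350 33.6200 11.3300 0.9500 0.0000 0.0000] k=[9 30 52 39 9 0 0 0]
t=7: x=[10.9950 30.0950 48.6750 37.3850 10.9950 0.8550 0.0000 0.0000] k=[6 29 44 35 12 0 0 0]

0.0566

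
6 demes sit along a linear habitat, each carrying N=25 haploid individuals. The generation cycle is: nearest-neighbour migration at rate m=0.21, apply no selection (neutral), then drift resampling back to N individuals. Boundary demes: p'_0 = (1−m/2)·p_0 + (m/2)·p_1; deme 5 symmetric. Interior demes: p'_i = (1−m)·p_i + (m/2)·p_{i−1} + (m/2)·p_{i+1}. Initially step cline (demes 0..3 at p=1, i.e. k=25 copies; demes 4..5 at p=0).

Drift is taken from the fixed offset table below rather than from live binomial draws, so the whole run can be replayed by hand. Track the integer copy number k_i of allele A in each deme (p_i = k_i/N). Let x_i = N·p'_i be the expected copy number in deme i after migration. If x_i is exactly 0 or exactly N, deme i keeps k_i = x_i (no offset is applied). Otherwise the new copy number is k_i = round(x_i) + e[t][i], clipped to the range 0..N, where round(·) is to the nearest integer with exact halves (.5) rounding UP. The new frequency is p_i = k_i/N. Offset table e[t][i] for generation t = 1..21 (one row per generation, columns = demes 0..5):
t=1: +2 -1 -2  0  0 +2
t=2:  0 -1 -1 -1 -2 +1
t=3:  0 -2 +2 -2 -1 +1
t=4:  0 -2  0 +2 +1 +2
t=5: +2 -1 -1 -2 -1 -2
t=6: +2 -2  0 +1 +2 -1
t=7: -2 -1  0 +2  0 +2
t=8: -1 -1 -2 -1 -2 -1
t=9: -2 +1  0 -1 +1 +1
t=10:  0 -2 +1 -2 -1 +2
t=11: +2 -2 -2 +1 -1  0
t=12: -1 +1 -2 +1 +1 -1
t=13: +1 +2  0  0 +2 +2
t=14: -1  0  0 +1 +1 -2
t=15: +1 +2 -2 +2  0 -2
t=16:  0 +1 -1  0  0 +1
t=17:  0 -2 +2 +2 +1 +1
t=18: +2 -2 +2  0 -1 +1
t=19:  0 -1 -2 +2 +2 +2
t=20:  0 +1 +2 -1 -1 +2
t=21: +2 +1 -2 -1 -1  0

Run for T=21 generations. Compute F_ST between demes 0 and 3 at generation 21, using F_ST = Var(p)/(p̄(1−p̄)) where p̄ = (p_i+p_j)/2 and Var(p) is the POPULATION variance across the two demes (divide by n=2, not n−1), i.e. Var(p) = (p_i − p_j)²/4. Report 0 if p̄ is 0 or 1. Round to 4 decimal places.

0.1019

t=0: k=[25 25 25 25 0 0]
t=1: x=[25.0000 25.0000 25.0000 22.3750 2.6250 0.0000] k=[25 25 25 22 3 0]
t=2: x=[25.0000 25.0000 24.6850 20.3200 4.6800 0.3150] k=[25 25 24 19 3 1]
t=3: x=[25.0000 24.8950 23.5800 17.8450 4.4700 1.2100] k=[25 23 25 16 3 2]
t=4: x=[24.7900 23.4200 23.8450 15.5800 4.2600 2.1050] k=[25 21 24 18 5 4]
t=5: x=[24.5800 21.7350 23.0550 17.2650 6.2600 4.1050] k=[25 21 22 15 5 2]
t=6: x=[24.5800 21.5250 21.1600 14.6850 5.7350 2.3150] k=[25 20 21 16 8 1]
t=7: x=[24.4750 20.6300 20.3700 15.6850 8.1050 1.7350] k=[22 20 20 18 8 4]
t=8: x=[21.7900 20.2100 19.7900 17.1600 8.6300 4.4200] k=[21 19 18 16 7 3]
t=9: x=[20.7900 19.1050 17.8950 15.2650 7.5250 3.4200] k=[19 20 18 14 9 4]
t=10: x=[19.1050 19.6850 17.7900 13.8950 9.0000 4.5250] k=[19 18 19 12 8 7]
t=11: x=[18.8950 18.2100 18.1600 12.3150 8.3150 7.1050] k=[21 16 16 13 7 7]
t=12: x=[20.4750 16.5250 15.6850 12.6850 7.6300 7.0000] k=[19 18 14 14 9 6]
t=13: x=[18.8950 17.6850 14.4200 13.4750 9.2100 6.3150] k=[20 20 14 13 11 8]
t=14: x=[20.0000 19.3700 14.5250 12.8950 10.8950 8.3150] k=[19 19 15 14 12 6]
t=15: x=[19.0000 18.5800 15.3150 13.8950 11.5800 6.6300] k=[20 21 13 16 12 5]
t=16: x=[20.1050 20.0550 14.1550 15.2650 11.6850 5.7350] k=[20 21 13 15 12 7]
t=17: x=[20.1050 20.0550 14.0500 14.4750 11.7900 7.5250] k=[20 18 16 16 13 9]
t=18: x=[19.7900 18.0000 16.2100 15.6850 12.8950 9.4200] k=[22 16 18 16 12 10]
t=19: x=[21.3700 16.8400 17.5800 15.7900 12.2100 10.2100] k=[21 16 16 18 14 12]
t=20: x=[20.4750 16.5250 16.2100 17.3700 14.2100 12.2100] k=[20 18 18 16 13 14]
t=21: x=[19.7900 18.2100 17.7900 15.8950 13.4200 13.8950] k=[22 19 16 15 12 14]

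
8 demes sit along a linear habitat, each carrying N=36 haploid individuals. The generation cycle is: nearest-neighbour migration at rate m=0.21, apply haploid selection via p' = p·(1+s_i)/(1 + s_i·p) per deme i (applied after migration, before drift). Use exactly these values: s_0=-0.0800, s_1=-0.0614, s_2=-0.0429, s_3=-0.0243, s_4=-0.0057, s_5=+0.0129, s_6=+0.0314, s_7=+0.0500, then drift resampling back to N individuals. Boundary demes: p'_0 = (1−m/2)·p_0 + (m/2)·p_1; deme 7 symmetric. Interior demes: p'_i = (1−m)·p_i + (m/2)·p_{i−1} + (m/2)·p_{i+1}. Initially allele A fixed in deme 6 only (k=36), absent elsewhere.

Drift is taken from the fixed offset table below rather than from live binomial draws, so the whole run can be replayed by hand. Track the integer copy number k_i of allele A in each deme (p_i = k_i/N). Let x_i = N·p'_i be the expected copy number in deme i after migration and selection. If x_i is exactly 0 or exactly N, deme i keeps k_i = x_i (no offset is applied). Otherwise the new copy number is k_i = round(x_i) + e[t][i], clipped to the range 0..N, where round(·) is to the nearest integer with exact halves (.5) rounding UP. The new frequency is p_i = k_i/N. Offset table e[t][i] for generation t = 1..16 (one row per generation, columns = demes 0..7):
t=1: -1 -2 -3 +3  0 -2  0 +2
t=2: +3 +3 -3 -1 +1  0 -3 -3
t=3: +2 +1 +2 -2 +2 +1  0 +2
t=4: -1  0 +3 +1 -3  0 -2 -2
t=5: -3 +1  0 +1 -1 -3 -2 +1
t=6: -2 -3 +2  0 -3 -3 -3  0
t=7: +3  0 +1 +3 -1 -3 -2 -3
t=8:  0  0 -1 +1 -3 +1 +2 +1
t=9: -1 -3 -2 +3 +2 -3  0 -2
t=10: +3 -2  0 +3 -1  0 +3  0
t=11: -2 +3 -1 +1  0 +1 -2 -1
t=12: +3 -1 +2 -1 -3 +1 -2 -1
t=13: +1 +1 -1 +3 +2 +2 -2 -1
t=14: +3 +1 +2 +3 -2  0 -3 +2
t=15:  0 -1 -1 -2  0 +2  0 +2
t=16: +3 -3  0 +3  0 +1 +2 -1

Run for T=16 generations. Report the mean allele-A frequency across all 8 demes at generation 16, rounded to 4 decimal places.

t=0: k=[0 0 0 0 0 0 36 0]
t=1: x=[0.0000 0.0000 0.0000 0.0000 0.0000 3.8236 28.6230 3.9483] k=[0 0 0 0 0 2 29 6]
t=2: x=[0.0000 0.0000 0.0000 0.0000 0.2088 4.6769 23.9986 8.7337] k=[0 0 0 0 1 5 21 6]
t=3: x=[0.0000 0.0000 0.0000 0.1025 1.3078 6.3266 18.0232 7.8709] k=[0 0 0 0 3 7 18 10]
t=4: x=[0.0000 0.0000 0.0000 0.3074 3.0888 7.8131 16.2803 11.2132] k=[0 0 0 1 0 8 14 9]
t=5: x=[0.0000 0.0000 0.1005 0.7712 0.9398 7.8685 13.1015 9.8707] k=[0 0 0 2 0 5 11 11]
t=6: x=[0.0000 0.0000 0.2010 1.5433 0.7309 5.1614 10.5997 11.3762] k=[0 0 2 2 0 2 8 11]
t=7: x=[0.0000 0.1972 1.7169 1.7486 0.4176 2.4491 7.8735 11.0552] k=[0 0 3 5 0 0 6 8]
t=8: x=[0.0000 0.2958 2.7804 4.1734 0.5221 0.6380 5.7273 8.0919] k=[0 0 2 5 0 2 8 9]
t=9: x=[0.0000 0.1972 2.0198 4.0703 0.7309 2.4491 7.6598 9.2258] k=[0 0 0 7 3 0 8 7]
t=10: x=[0.0000 0.0000 0.7041 5.7256 3.0888 1.1694 7.2320 7.3874] k=[0 0 1 9 2 1 10 7]
t=11: x=[0.0000 0.0986 1.6640 7.2811 2.6161 2.0749 8.9462 7.6035] k=[0 3 1 8 3 3 7 7]
t=12: x=[0.2900 2.3329 1.8659 6.6063 3.5069 3.4599 6.7479 7.2792] k=[3 1 4 6 1 4 5 6]
t=13: x=[2.5828 1.4351 3.7453 5.1554 1.8300 3.8337 5.1346 6.1395] k=[4 2 3 8 4 6 3 5]
t=14: x=[3.5164 2.1815 3.2867 6.9165 4.6070 5.5348 3.6245 4.9963] k=[7 3 5 10 3 6 1 7]
t=15: x=[6.1434 3.4283 5.1194 8.5782 4.0295 5.2169 2.2185 6.6298] k=[6 2 4 7 4 7 2 9]
t=16: x=[5.1981 2.4796 3.9482 6.2420 4.6070 6.2257 3.3528 8.5798] k=[8 0 4 9 5 7 5 8]

0.1597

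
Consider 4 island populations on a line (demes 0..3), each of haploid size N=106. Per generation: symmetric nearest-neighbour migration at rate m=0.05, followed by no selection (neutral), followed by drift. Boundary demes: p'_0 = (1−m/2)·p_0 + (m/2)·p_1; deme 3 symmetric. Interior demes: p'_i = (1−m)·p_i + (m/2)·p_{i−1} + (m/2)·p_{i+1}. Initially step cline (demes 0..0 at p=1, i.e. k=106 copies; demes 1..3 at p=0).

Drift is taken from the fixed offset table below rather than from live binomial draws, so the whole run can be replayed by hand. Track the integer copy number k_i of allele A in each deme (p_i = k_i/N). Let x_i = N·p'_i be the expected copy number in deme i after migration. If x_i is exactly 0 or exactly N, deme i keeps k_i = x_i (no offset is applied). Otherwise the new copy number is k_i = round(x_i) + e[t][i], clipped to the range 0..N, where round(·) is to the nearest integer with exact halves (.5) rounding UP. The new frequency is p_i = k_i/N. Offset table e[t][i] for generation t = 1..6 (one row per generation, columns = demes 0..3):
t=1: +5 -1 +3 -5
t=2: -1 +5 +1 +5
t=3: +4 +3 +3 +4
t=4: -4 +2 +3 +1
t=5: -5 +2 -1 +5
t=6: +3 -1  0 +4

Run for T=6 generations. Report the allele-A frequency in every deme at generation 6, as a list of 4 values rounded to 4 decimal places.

t=0: k=[106 0 0 0]
t=1: x=[103.3500 2.6500 0.0000 0.0000] k=[106 2 0 0]
t=2: x=[103.4000 4.5500 0.0500 0.0000] k=[102 10 1 0]
t=3: x=[99.7000 12.0750 1.2000 0.0250] k=[104 15 4 4]
t=4: x=[101.7750 16.9500 4.2750 4.0000] k=[98 19 7 5]
t=5: x=[96.0250 20.6750 7.2500 5.0500] k=[91 23 6 10]
t=6: x=[89.3000 24.2750 6.5250 9.9000] k=[92 23 7 14]

[0.8679, 0.2170, 0.0660, 0.1321]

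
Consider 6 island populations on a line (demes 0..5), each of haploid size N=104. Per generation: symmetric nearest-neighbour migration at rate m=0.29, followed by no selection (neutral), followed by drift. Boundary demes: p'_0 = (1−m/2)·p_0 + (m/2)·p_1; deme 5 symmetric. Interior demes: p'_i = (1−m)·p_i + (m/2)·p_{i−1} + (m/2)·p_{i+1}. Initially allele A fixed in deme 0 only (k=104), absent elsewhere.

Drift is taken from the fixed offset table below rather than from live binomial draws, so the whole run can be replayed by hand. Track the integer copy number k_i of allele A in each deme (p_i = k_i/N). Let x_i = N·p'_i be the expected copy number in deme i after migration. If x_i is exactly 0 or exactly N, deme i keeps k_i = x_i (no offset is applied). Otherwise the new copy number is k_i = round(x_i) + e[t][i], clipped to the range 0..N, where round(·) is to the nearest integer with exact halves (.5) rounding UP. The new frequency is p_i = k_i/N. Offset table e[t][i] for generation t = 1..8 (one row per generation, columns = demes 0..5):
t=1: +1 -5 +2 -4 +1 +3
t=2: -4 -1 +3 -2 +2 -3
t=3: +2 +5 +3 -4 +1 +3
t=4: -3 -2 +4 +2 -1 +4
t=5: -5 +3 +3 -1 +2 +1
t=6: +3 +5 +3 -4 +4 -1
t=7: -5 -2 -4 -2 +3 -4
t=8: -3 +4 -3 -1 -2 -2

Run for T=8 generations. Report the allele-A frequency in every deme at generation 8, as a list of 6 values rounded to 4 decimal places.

t=0: k=[104 0 0 0 0 0]
t=1: x=[88.9200 15.0800 0.0000 0.0000 0.0000 0.0000] k=[90 10 0 0 0 0]
t=2: x=[78.4000 20.1500 1.4500 0.0000 0.0000 0.0000] k=[74 19 4 0 0 0]
t=3: x=[66.0250 24.8000 5.5950 0.5800 0.0000 0.0000] k=[68 30 9 0 0 0]
t=4: x=[62.4900 32.4650 10.7400 1.3050 0.0000 0.0000] k=[59 30 15 3 0 0]
t=5: x=[54.7950 32.0300 15.4350 4.3050 0.4350 0.0000] k=[50 35 18 3 2 0]
t=6: x=[47.8250 34.7100 18.2900 5.0300 1.8550 0.2900] k=[51 40 21 1 6 0]
t=7: x=[49.4050 38.8400 20.8550 4.6250 4.4050 0.8700] k=[44 37 17 3 7 0]
t=8: x=[42.9850 35.1150 17.8700 5.6100 5.4050 1.0150] k=[40 39 15 5 3 0]

[0.3846, 0.3750, 0.1442, 0.0481, 0.0288, 0.0000]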